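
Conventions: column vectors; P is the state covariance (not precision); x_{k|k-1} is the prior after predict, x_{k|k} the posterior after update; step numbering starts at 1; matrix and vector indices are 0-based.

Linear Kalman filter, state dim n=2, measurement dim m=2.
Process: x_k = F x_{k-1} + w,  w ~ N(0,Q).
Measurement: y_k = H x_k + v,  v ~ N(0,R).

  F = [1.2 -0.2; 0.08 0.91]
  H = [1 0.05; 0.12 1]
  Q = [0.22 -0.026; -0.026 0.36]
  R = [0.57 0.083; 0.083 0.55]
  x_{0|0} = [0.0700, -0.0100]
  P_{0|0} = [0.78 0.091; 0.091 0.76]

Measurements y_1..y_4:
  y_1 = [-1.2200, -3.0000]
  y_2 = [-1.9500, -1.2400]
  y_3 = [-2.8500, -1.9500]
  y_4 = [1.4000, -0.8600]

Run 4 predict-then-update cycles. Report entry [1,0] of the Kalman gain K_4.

step 1: x^-=[0.0860, -0.0035]  P^-=[1.3299 0.0085; 0.0085 1.0076]  S=[1.9033 0.3015; 0.3015 1.5788]  K=[0.7034 -0.0279; -0.0725 0.6527]  nu=[-1.3058, -3.0068]  x^+=[-0.7487, -1.8714]  P^+=[0.3989 -0.0048; -0.0048 0.3535]
step 2: x^-=[-0.5242, -1.7629]  P^-=[0.8108 -0.0572; -0.0572 0.6546]  S=[1.3767 0.1555; 0.1555 1.2026]  K=[0.5917 -0.0432; -0.0798 0.5490]  nu=[-1.3377, 0.5858]  x^+=[-1.3410, -1.3346]  P^+=[0.3344 -0.0148; -0.0148 0.2971]
step 3: x^-=[-1.3423, -1.3218]  P^-=[0.7206 -0.0638; -0.0638 0.6060]  S=[1.2857 0.1355; 0.1355 1.1511]  K=[0.5629 -0.0466; -0.0819 0.5295]  nu=[-1.4416, -0.4672]  x^+=[-2.1320, -1.4510]  P^+=[0.3178 -0.0171; -0.0171 0.2865]
step 4: x^-=[-2.2682, -1.4910]  P^-=[0.6973 -0.0660; -0.0660 0.5968]  S=[1.2622 0.1301; 0.1301 1.1410]  K=[0.5548 -0.0478; -0.0828 0.5255]  nu=[3.7427, 0.9032]  x^+=[-0.2350, -1.3263]  P^+=[0.3131 -0.0178; -0.0178 0.2843]

K[1,0] = -0.0828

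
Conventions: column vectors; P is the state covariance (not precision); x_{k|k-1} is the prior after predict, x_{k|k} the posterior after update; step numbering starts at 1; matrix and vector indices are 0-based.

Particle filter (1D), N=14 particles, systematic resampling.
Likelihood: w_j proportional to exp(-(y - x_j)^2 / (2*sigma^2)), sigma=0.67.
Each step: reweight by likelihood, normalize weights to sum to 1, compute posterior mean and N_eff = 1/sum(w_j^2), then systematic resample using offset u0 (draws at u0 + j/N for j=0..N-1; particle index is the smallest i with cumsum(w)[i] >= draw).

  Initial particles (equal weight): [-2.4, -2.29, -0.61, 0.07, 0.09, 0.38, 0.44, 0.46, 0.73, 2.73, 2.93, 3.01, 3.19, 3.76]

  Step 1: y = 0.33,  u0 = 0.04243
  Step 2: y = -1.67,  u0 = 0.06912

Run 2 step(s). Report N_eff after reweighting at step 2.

N_eff = 2.5921

step 1: w=[0.0000, 0.0001, 0.0618, 0.1534, 0.1552, 0.1650, 0.1632, 0.1624, 0.1384, 0.0003, 0.0001, 0.0001, 0.0000, 0.0000]  mean=0.2982  Neff=6.6299  idx=[2, 3, 3, 4, 4, 5, 5, 6, 6, 6, 7, 7, 8, 8]
step 2: w=[0.6038, 0.0724, 0.0724, 0.0670, 0.0670, 0.0196, 0.0196, 0.0148, 0.0148, 0.0148, 0.0135, 0.0135, 0.0035, 0.0035]  mean=-0.2942  Neff=2.5921  idx=[0, 0, 0, 0, 0, 0, 0, 0, 1, 2, 3, 4, 7, 13]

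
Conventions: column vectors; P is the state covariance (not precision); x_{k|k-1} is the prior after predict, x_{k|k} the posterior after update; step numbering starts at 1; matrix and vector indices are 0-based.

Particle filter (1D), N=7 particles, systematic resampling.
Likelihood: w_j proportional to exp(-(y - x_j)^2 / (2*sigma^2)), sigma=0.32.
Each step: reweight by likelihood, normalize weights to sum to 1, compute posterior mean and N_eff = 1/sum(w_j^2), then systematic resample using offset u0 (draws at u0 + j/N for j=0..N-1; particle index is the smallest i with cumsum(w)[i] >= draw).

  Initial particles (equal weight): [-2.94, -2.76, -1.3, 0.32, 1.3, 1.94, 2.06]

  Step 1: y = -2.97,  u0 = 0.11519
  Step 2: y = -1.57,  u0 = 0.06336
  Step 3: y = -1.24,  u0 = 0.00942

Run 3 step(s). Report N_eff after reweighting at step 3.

N_eff = 6.1150

step 1: w=[0.5525, 0.4475, 0.0000, 0.0000, 0.0000, 0.0000, 0.0000]  mean=-2.8595  Neff=1.9782  idx=[0, 0, 0, 0, 1, 1, 1]
step 2: w=[0.0308, 0.0308, 0.0308, 0.0308, 0.2923, 0.2923, 0.2923]  mean=-2.7822  Neff=3.8455  idx=[2, 4, 4, 5, 5, 6, 6]
step 3: w=[0.0097, 0.1650, 0.1650, 0.1650, 0.1650, 0.1650, 0.1650]  mean=-2.7618  Neff=6.1150  idx=[0, 1, 2, 3, 4, 5, 6]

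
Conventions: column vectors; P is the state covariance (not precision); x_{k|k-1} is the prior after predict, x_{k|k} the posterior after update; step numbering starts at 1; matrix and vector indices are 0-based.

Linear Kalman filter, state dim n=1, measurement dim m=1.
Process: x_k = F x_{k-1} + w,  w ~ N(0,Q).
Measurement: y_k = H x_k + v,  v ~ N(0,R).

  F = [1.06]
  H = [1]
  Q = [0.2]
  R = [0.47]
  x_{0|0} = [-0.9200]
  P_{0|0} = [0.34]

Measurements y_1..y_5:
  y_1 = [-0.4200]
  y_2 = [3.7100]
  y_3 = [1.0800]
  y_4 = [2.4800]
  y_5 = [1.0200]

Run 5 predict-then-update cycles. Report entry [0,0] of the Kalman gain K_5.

step 1: x^-=[-0.9752]  P^-=[0.5820]  S=[1.0520]  K=[0.5532]  nu=[0.5552]  x^+=[-0.6680]  P^+=[0.2600]
step 2: x^-=[-0.7081]  P^-=[0.4922]  S=[0.9622]  K=[0.5115]  nu=[4.4181]  x^+=[1.5518]  P^+=[0.2404]
step 3: x^-=[1.6449]  P^-=[0.4701]  S=[0.9401]  K=[0.5001]  nu=[-0.5649]  x^+=[1.3624]  P^+=[0.2350]
step 4: x^-=[1.4442]  P^-=[0.4641]  S=[0.9341]  K=[0.4968]  nu=[1.0358]  x^+=[1.9588]  P^+=[0.2335]
step 5: x^-=[2.0763]  P^-=[0.4624]  S=[0.9324]  K=[0.4959]  nu=[-1.0563]  x^+=[1.5525]  P^+=[0.2331]

K[0,0] = 0.4959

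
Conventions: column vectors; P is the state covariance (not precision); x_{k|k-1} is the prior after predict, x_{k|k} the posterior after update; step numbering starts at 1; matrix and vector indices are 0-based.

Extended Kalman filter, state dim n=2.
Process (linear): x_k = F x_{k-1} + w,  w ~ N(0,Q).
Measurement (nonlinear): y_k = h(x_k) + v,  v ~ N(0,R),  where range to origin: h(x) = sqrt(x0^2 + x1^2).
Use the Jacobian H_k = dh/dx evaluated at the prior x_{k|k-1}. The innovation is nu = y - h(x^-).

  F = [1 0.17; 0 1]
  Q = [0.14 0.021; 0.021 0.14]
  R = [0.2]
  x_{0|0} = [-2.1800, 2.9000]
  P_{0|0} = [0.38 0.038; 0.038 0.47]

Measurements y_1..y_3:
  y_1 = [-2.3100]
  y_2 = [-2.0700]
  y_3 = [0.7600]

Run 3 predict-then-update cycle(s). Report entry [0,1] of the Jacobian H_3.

step 1: x^-=[-1.6870, 2.9000]  P^-=[0.5465 0.1389; 0.1389 0.6100]  H_jac=[-0.5028 0.8644]  S=[0.6732]  K=[-0.2299; 0.6795]  nu=[-5.6650]  x^+=[-0.3849, -0.9493]  P^+=[0.5109 0.2440; 0.2440 0.2992]
step 2: x^-=[-0.5463, -0.9493]  P^-=[0.7426 0.3159; 0.3159 0.4392]  H_jac=[-0.4988 -0.8667]  S=[0.9878]  K=[-0.6521; -0.5449]  nu=[-3.1652]  x^+=[1.5179, 0.7754]  P^+=[0.3225 -0.0351; -0.0351 0.1459]
step 3: x^-=[1.6497, 0.7754]  P^-=[0.4548 0.0107; 0.0107 0.2859]  H_jac=[0.9050 0.4254]  S=[0.6325]  K=[0.6579; 0.2076]  nu=[-1.0628]  x^+=[0.9504, 0.5547]  P^+=[0.1810 -0.0757; -0.0757 0.2587]

H_jac[0,1] = 0.4254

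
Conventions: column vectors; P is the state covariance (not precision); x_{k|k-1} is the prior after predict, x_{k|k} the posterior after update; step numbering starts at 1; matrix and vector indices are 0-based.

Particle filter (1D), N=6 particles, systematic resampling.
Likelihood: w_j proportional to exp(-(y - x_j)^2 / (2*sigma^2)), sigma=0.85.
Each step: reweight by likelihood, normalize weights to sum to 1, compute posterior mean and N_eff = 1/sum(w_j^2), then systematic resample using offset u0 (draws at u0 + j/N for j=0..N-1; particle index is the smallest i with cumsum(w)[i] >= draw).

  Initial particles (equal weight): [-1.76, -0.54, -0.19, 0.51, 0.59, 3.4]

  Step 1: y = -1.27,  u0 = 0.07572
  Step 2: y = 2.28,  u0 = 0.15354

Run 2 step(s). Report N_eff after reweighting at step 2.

N_eff = 1.4124

step 1: w=[0.3872, 0.3162, 0.2039, 0.0510, 0.0417, 0.0000]  mean=-0.8403  Neff=3.3808  idx=[0, 0, 1, 1, 2, 3]
step 2: w=[0.0001, 0.0001, 0.0297, 0.0297, 0.1069, 0.8336]  mean=0.3724  Neff=1.4124  idx=[4, 5, 5, 5, 5, 5]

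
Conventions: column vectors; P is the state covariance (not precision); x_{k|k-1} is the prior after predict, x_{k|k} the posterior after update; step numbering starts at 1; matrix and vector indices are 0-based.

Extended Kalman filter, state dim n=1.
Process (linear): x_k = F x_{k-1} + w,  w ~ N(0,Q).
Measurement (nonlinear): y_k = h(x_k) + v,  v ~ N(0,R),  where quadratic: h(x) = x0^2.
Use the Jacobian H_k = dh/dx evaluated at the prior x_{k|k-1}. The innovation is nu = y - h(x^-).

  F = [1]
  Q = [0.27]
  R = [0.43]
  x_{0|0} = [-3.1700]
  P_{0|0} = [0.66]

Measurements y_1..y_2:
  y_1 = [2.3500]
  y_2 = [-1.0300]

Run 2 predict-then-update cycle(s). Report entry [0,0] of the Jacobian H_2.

H_jac[0,0] = -3.9389

step 1: x^-=[-3.1700]  P^-=[0.9300]  H_jac=[-6.3400]  S=[37.8119]  K=[-0.1559]  nu=[-7.6989]  x^+=[-1.9695]  P^+=[0.0106]
step 2: x^-=[-1.9695]  P^-=[0.2806]  H_jac=[-3.9389]  S=[4.7832]  K=[-0.2311]  nu=[-4.9088]  x^+=[-0.8353]  P^+=[0.0252]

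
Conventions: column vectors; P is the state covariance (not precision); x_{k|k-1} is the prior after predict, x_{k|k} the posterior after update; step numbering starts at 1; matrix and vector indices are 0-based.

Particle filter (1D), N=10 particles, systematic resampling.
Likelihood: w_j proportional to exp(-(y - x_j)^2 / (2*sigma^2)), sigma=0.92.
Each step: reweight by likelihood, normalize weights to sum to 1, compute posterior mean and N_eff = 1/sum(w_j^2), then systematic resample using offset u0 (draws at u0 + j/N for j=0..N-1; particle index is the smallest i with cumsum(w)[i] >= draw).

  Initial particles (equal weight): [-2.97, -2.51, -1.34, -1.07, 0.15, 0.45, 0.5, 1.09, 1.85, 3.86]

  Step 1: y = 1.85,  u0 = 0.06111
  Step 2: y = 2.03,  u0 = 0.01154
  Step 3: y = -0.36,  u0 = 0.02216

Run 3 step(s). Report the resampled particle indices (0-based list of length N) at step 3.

resampled_idx = [0, 0, 0, 0, 1, 1, 2, 3, 3, 7]

step 1: w=[0.0000, 0.0000, 0.0009, 0.0025, 0.0685, 0.1186, 0.1287, 0.2685, 0.3776, 0.0347]  mean=1.2494  Neff=3.9807  idx=[4, 5, 6, 7, 7, 7, 8, 8, 8, 8]
step 2: w=[0.0196, 0.0363, 0.0398, 0.0941, 0.0941, 0.0941, 0.1555, 0.1555, 0.1555, 0.1555]  mean=1.4976  Neff=7.9000  idx=[0, 3, 4, 5, 6, 6, 7, 8, 8, 9]
step 3: w=[0.4165, 0.1403, 0.1403, 0.1403, 0.0271, 0.0271, 0.0271, 0.0271, 0.0271, 0.0271]  mean=0.8222  Neff=4.2212  idx=[0, 0, 0, 0, 1, 1, 2, 3, 3, 7]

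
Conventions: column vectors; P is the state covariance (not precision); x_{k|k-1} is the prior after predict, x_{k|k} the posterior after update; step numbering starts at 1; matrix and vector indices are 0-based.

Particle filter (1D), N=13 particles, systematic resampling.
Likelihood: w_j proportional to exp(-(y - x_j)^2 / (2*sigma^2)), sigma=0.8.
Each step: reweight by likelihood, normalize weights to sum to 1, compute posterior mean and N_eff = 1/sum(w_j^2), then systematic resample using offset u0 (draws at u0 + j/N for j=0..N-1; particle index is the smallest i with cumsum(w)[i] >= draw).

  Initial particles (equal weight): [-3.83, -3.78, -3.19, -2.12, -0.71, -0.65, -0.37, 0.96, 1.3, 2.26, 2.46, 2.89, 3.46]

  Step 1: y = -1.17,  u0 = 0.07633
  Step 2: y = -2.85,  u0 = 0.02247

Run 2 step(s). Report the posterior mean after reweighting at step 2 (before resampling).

post_mean = -1.9118

step 1: w=[0.0014, 0.0017, 0.0145, 0.1736, 0.2979, 0.2845, 0.2132, 0.0102, 0.0030, 0.0000, 0.0000, 0.0000, 0.0000]  mean=-0.8878  Neff=4.0717  idx=[3, 3, 4, 4, 4, 4, 5, 5, 5, 5, 6, 6, 8]
step 2: w=[0.4287, 0.4287, 0.0182, 0.0182, 0.0182, 0.0182, 0.0148, 0.0148, 0.0148, 0.0148, 0.0053, 0.0053, 0.0000]  mean=-1.9118  Neff=2.7038  idx=[0, 0, 0, 0, 0, 0, 1, 1, 1, 1, 1, 2, 7]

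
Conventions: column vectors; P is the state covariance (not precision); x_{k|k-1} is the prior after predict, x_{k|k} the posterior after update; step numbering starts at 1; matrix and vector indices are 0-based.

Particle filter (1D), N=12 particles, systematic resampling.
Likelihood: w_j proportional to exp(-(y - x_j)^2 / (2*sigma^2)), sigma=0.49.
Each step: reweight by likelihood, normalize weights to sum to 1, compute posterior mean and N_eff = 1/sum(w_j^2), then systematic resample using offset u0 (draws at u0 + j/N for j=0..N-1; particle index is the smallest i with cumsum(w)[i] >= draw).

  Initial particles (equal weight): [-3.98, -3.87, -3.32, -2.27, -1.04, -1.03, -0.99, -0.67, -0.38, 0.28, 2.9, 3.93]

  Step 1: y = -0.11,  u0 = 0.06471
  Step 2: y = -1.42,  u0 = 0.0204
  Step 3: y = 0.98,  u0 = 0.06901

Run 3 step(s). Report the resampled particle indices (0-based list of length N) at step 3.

resampled_idx = [7, 8, 8, 9, 10, 11, 11, 11, 11, 11, 11, 11]

step 1: w=[0.0000, 0.0000, 0.0000, 0.0000, 0.0624, 0.0649, 0.0754, 0.1968, 0.3249, 0.2755, 0.0000, 0.0000]  mean=-0.3847  Neff=4.2733  idx=[5, 6, 7, 7, 7, 8, 8, 8, 9, 9, 9, 9]
step 2: w=[0.2735, 0.2554, 0.1163, 0.1163, 0.1163, 0.0395, 0.0395, 0.0395, 0.0009, 0.0009, 0.0009, 0.0009]  mean=-0.8124  Neff=5.3962  idx=[0, 0, 0, 0, 1, 1, 1, 2, 3, 4, 4, 6]
step 3: w=[0.0060, 0.0060, 0.0060, 0.0060, 0.0084, 0.0084, 0.0084, 0.0936, 0.0936, 0.0936, 0.0936, 0.5764]  mean=-0.5196  Neff=2.7203  idx=[7, 8, 8, 9, 10, 11, 11, 11, 11, 11, 11, 11]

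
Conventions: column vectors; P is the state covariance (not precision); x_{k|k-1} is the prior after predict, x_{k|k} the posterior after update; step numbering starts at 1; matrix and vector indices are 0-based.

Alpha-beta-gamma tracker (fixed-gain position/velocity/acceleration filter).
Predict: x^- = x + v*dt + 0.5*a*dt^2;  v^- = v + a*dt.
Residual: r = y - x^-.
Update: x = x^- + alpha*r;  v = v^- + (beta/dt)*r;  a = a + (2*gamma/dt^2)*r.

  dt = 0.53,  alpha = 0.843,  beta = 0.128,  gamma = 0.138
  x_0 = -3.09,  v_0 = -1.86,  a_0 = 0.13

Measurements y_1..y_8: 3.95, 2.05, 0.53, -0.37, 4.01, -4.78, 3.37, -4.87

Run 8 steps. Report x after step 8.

x_post = -4.2531

step 1: x_pred=-4.0575  r=8.0075  x^+=2.6928  v^+=0.1428  a^+=7.9979
step 2: x_pred=3.8918  r=-1.8418  x^+=2.3392  v^+=3.9369  a^+=6.1882
step 3: x_pred=5.2948  r=-4.7648  x^+=1.2781  v^+=6.0658  a^+=1.5065
step 4: x_pred=4.7046  r=-5.0746  x^+=0.4267  v^+=5.6387  a^+=-3.4796
step 5: x_pred=2.9265  r=1.0835  x^+=3.8399  v^+=4.0562  a^+=-2.4150
step 6: x_pred=5.6505  r=-10.4305  x^+=-3.1424  v^+=0.2572  a^+=-12.6635
step 7: x_pred=-4.7847  r=8.1547  x^+=2.0897  v^+=-4.4850  a^+=-4.6511
step 8: x_pred=-0.9406  r=-3.9294  x^+=-4.2531  v^+=-7.8991  a^+=-8.5120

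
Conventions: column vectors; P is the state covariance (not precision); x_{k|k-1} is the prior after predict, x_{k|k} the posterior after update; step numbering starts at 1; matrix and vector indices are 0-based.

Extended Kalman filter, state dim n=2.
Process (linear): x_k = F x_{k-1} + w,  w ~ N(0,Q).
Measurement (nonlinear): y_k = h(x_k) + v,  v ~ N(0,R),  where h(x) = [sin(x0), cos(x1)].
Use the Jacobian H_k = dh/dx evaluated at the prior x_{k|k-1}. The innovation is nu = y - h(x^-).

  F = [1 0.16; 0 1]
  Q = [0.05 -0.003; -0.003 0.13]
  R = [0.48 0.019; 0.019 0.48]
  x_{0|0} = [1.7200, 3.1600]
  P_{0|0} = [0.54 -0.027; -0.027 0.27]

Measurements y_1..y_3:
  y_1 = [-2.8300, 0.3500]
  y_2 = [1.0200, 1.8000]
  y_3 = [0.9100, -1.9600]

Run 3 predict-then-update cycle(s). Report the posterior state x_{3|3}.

x_post = [5.6364, 3.2161]

step 1: x^-=[2.2256, 3.1600]  P^-=[0.5883 0.0132; 0.0132 0.4000]  H_jac=[-0.6090 0.0000; 0.0000 0.0184]  S=[0.6982 0.0189; 0.0189 0.4801]  K=[-0.5137 0.0207; -0.0119 0.0158]  nu=[-3.6232, 1.3498]  x^+=[4.1147, 3.2246]  P^+=[0.4042 0.0089; 0.0089 0.3998]
step 2: x^-=[4.6306, 3.2246]  P^-=[0.4673 0.0699; 0.0699 0.5298]  H_jac=[-0.0817 0.0000; 0.0000 0.0829]  S=[0.4831 0.0185; 0.0185 0.4836]  K=[-0.0796 0.0150; -0.0153 0.0914]  nu=[2.0167, 2.7966]  x^+=[4.5122, 3.4493]  P^+=[0.4642 0.0688; 0.0688 0.5257]
step 3: x^-=[5.0641, 3.4493]  P^-=[0.5497 0.1499; 0.1499 0.6557]  H_jac=[0.3445 0.0000; 0.0000 0.3029]  S=[0.5452 0.0346; 0.0346 0.5402]  K=[0.3433 0.0620; 0.0716 0.3631]  nu=[1.8488, -1.0070]  x^+=[5.6364, 3.2161]  P^+=[0.4818 0.1198; 0.1198 0.5799]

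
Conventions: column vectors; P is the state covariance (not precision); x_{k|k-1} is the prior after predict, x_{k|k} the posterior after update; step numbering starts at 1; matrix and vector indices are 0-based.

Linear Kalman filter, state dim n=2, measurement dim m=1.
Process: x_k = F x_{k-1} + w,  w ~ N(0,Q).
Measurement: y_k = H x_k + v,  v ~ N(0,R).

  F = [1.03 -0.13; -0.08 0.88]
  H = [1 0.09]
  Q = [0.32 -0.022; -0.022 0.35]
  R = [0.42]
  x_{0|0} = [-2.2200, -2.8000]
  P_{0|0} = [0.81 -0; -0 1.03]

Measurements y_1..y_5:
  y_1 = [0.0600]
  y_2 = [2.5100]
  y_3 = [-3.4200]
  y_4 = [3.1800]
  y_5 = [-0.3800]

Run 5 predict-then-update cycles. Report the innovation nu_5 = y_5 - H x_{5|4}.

innov = [-2.1579]

step 1: x^-=[-1.9226, -2.2864]  P^-=[1.1967 -0.2066; -0.2066 1.1528]  S=[1.5889]  K=[0.7415; -0.0647]  nu=[2.1884]  x^+=[-0.2999, -2.4280]  P^+=[0.3232 -0.1303; -0.1303 1.1462]
step 2: x^-=[0.0067, -2.1127]  P^-=[0.7171 -0.2992; -0.2992 1.2580]  S=[1.0934]  K=[0.6312; -0.1701]  nu=[2.6934]  x^+=[1.7068, -2.5709]  P^+=[0.2815 -0.1818; -0.1818 1.2264]
step 3: x^-=[2.0922, -2.3989]  P^-=[0.6880 -0.3522; -0.3522 1.3271]  S=[1.0554]  K=[0.6219; -0.2205]  nu=[-5.2963]  x^+=[-1.2015, -1.2309]  P^+=[0.2799 -0.2074; -0.2074 1.2758]
step 4: x^-=[-1.0775, -0.9871]  P^-=[0.6940 -0.3812; -0.3812 1.3690]  S=[1.0565]  K=[0.6244; -0.2442]  nu=[4.3464]  x^+=[1.6365, -2.0484]  P^+=[0.2821 -0.2201; -0.2201 1.3060]
step 5: x^-=[1.9519, -1.9335]  P^-=[0.7003 -0.3964; -0.3964 1.3941]  S=[1.0602]  K=[0.6268; -0.2556]  nu=[-2.1579]  x^+=[0.5992, -1.3820]  P^+=[0.2837 -0.2266; -0.2266 1.3249]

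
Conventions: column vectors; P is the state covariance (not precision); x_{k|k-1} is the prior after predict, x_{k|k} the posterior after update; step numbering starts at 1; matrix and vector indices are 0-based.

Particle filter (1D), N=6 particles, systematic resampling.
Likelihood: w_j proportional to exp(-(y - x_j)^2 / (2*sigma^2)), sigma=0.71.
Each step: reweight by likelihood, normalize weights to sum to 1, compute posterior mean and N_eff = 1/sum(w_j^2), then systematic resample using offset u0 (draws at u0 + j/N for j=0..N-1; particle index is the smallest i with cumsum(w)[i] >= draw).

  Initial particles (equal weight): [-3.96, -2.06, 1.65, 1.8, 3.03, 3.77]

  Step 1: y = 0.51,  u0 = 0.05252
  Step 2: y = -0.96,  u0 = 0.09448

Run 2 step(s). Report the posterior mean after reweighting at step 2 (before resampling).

step 1: w=[0.0000, 0.0030, 0.5853, 0.4077, 0.0039, 0.0001]  mean=1.7054  Neff=1.9653  idx=[2, 2, 2, 2, 3, 3]
step 2: w=[0.2041, 0.2041, 0.2041, 0.2041, 0.0918, 0.0918]  mean=1.6775  Neff=5.4502  idx=[0, 1, 2, 2, 3, 5]

post_mean = 1.6775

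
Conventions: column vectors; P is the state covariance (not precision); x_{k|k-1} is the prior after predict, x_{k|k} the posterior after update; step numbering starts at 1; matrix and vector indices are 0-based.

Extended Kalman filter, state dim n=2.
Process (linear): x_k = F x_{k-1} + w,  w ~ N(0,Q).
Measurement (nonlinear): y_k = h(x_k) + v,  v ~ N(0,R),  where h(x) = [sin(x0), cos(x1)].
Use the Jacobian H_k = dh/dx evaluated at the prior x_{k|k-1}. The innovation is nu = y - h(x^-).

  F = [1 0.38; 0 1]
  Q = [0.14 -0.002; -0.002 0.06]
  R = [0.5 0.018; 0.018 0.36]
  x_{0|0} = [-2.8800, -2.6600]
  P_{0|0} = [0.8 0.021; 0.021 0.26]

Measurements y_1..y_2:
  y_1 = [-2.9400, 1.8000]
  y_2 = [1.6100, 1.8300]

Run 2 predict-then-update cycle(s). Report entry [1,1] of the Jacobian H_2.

H_jac[1,1] = 0.9945

step 1: x^-=[-3.8908, -2.6600]  P^-=[0.9935 0.1178; 0.1178 0.3200]  H_jac=[-0.7322 0.0000; 0.0000 0.4632]  S=[1.0327 -0.0220; -0.0220 0.4287]  K=[-0.7025 0.0913; -0.0763 0.3419]  nu=[-3.6211, 2.6863]  x^+=[-1.1017, -1.4655]  P^+=[0.4775 0.0437; 0.0437 0.2627]
step 2: x^-=[-1.6586, -1.4655]  P^-=[0.6886 0.1415; 0.1415 0.3227]  H_jac=[-0.0877 0.0000; 0.0000 0.9945]  S=[0.5053 0.0057; 0.0057 0.6792]  K=[-0.1218 0.2082; -0.0298 0.4728]  nu=[2.6062, 1.7249]  x^+=[-1.6168, -0.7277]  P^+=[0.6519 0.0732; 0.0732 0.1706]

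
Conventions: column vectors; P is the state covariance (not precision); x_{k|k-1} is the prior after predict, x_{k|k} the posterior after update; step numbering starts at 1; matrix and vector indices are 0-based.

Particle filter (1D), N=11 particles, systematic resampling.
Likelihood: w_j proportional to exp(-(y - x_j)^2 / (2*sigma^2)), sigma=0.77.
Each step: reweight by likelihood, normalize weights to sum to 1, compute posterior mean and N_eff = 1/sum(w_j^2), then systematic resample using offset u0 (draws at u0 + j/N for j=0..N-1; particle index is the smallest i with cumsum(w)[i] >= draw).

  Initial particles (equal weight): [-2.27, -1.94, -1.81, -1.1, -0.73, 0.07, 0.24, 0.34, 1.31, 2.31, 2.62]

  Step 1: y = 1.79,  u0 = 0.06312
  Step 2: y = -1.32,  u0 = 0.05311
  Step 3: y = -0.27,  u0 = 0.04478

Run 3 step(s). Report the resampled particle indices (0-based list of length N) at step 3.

step 1: w=[0.0000, 0.0000, 0.0000, 0.0003, 0.0018, 0.0321, 0.0513, 0.0661, 0.3206, 0.3099, 0.2178]  mean=1.7417  Neff=3.9328  idx=[6, 8, 8, 8, 8, 9, 9, 9, 10, 10, 10]
step 2: w=[0.9161, 0.0209, 0.0209, 0.0209, 0.0209, 0.0001, 0.0001, 0.0001, 0.0000, 0.0000, 0.0000]  mean=0.3302  Neff=1.1891  idx=[0, 0, 0, 0, 0, 0, 0, 0, 0, 0, 3]
step 3: w=[0.0985, 0.0985, 0.0985, 0.0985, 0.0985, 0.0985, 0.0985, 0.0985, 0.0985, 0.0985, 0.0149]  mean=0.2560  Neff=10.2820  idx=[0, 1, 2, 3, 4, 5, 5, 6, 7, 8, 9]

resampled_idx = [0, 1, 2, 3, 4, 5, 5, 6, 7, 8, 9]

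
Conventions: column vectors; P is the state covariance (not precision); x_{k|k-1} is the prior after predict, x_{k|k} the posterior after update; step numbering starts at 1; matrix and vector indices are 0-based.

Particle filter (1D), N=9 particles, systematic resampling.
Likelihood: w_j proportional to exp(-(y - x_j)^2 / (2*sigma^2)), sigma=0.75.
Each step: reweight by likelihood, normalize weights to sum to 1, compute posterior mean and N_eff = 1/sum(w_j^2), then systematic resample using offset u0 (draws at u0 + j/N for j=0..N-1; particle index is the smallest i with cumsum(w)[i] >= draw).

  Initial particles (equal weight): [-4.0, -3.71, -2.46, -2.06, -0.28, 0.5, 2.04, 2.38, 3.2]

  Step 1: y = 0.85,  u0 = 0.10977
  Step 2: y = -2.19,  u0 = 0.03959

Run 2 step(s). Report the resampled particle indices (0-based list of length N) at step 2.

resampled_idx = [0, 0, 0, 0, 0, 0, 0, 0, 3]

step 1: w=[0.0000, 0.0000, 0.0000, 0.0003, 0.1966, 0.5485, 0.1737, 0.0763, 0.0045]  mean=0.7689  Neff=2.6630  idx=[4, 5, 5, 5, 5, 5, 6, 6, 8]
step 2: w=[0.8292, 0.0342, 0.0342, 0.0342, 0.0342, 0.0342, 0.0000, 0.0000, 0.0000]  mean=-0.1468  Neff=1.4422  idx=[0, 0, 0, 0, 0, 0, 0, 0, 3]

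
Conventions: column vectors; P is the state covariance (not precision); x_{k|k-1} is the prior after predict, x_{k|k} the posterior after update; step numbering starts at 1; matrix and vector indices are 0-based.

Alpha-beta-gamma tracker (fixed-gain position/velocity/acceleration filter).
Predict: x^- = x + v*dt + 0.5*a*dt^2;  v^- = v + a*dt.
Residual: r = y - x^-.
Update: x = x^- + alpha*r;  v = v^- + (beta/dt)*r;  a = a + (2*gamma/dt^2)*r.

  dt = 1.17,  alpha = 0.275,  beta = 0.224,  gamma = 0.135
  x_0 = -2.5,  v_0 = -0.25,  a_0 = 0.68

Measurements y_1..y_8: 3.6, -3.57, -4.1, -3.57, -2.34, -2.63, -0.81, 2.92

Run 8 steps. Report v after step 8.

step 1: x_pred=-2.3271  r=5.9271  x^+=-0.6971  v^+=1.6804  a^+=1.8490
step 2: x_pred=2.5345  r=-6.1045  x^+=0.8557  v^+=2.6750  a^+=0.6450
step 3: x_pred=4.4270  r=-8.5270  x^+=2.0821  v^+=1.7972  a^+=-1.0368
step 4: x_pred=3.4751  r=-7.0451  x^+=1.5377  v^+=-0.7647  a^+=-2.4264
step 5: x_pred=-1.0178  r=-1.3222  x^+=-1.3814  v^+=-3.8568  a^+=-2.6872
step 6: x_pred=-7.7331  r=5.1031  x^+=-6.3297  v^+=-6.0238  a^+=-1.6807
step 7: x_pred=-14.5279  r=13.7179  x^+=-10.7555  v^+=-5.3638  a^+=1.0250
step 8: x_pred=-16.3296  r=19.2496  x^+=-11.0359  v^+=-0.4792  a^+=4.8218

v_post = -0.4792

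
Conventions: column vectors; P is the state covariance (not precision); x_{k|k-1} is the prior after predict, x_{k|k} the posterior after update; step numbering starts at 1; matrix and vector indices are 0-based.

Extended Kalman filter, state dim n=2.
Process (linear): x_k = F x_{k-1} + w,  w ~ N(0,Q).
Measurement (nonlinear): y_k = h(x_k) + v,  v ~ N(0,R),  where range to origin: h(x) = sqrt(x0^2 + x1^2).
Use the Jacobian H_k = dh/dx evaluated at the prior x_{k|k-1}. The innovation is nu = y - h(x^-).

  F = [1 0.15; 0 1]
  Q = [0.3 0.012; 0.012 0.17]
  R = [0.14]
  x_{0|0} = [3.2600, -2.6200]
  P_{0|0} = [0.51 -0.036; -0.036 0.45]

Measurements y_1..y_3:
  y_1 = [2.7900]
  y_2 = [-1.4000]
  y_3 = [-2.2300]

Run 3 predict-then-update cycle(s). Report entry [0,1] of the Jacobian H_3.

H_jac[0,1] = -0.3894

step 1: x^-=[2.8670, -2.6200]  P^-=[0.8093 0.0435; 0.0435 0.6200]  H_jac=[0.7382 -0.6746]  S=[0.8198]  K=[0.6929; -0.4710]  nu=[-1.0938]  x^+=[2.1091, -2.1048]  P^+=[0.4157 0.3111; 0.3111 0.4381]
step 2: x^-=[1.7933, -2.1048]  P^-=[0.8189 0.3888; 0.3888 0.6081]  H_jac=[0.6485 -0.7612]  S=[0.4529]  K=[0.5191; -0.4653]  nu=[-4.1652]  x^+=[-0.3690, -0.1666]  P^+=[0.6968 0.4982; 0.4982 0.5101]
step 3: x^-=[-0.3940, -0.1666]  P^-=[1.1577 0.5867; 0.5867 0.6801]  H_jac=[-0.9210 -0.3894]  S=[1.6462]  K=[-0.7866; -0.4892]  nu=[-2.6577]  x^+=[1.6965, 1.1335]  P^+=[0.1393 -0.0467; -0.0467 0.2862]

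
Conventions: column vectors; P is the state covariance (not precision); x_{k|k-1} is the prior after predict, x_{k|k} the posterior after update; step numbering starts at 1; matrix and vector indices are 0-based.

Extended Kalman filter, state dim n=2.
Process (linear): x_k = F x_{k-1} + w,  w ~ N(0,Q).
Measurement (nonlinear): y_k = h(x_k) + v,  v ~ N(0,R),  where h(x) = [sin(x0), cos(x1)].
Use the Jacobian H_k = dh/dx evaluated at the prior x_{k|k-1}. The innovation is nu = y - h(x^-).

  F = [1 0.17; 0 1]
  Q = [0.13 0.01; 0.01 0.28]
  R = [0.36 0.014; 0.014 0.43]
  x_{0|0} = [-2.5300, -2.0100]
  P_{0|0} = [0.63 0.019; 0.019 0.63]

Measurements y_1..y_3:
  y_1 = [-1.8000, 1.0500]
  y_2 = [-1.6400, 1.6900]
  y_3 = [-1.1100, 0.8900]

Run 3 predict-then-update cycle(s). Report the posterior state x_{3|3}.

step 1: x^-=[-2.8717, -2.0100]  P^-=[0.7847 0.1361; 0.1361 0.9100]  H_jac=[-0.9638 0.0000; 0.0000 0.9051]  S=[1.0889 -0.1047; -0.1047 1.1755]  K=[-0.6904 0.0433; -0.0535 0.6959]  nu=[-1.5334, 1.4752]  x^+=[-1.7493, -0.9013]  P^+=[0.2572 0.0099; 0.0099 0.3298]
step 2: x^-=[-1.9025, -0.9013]  P^-=[0.4001 0.0760; 0.0760 0.6098]  H_jac=[-0.3256 0.0000; 0.0000 0.7841]  S=[0.4024 -0.0054; -0.0054 0.8049]  K=[-0.3228 0.0718; -0.0535 0.5937]  nu=[-0.6945, 1.0694]  x^+=[-1.6015, -0.2293]  P^+=[0.3538 0.0336; 0.0336 0.3246]
step 3: x^-=[-1.6404, -0.2293]  P^-=[0.5046 0.0988; 0.0988 0.6046]  H_jac=[-0.0696 0.0000; 0.0000 0.2272]  S=[0.3624 0.0124; 0.0124 0.4612]  K=[-0.0986 0.0513; -0.0292 0.2987]  nu=[-0.1124, -0.0838]  x^+=[-1.6337, -0.2510]  P^+=[0.5000 0.0911; 0.0911 0.5634]

x_post = [-1.6337, -0.2510]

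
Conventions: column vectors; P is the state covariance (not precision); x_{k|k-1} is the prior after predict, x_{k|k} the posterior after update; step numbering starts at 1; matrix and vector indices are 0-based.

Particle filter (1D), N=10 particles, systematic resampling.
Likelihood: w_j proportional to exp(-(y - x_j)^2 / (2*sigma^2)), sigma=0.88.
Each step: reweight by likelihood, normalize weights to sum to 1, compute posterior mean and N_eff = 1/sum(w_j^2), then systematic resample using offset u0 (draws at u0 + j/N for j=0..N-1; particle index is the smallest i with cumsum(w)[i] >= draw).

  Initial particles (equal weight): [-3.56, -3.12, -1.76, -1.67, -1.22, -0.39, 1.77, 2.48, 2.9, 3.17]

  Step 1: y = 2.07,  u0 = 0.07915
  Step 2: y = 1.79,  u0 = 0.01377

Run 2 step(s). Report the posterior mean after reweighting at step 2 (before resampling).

post_mean = 2.2788

step 1: w=[0.0000, 0.0000, 0.0000, 0.0000, 0.0003, 0.0068, 0.3187, 0.3030, 0.2165, 0.1546]  mean=2.4304  Neff=3.7849  idx=[6, 6, 6, 7, 7, 7, 8, 8, 9, 9]
step 2: w=[0.1494, 0.1494, 0.1494, 0.1099, 0.1099, 0.1099, 0.0674, 0.0674, 0.0437, 0.0437]  mean=2.2788  Neff=8.6156  idx=[0, 0, 1, 2, 2, 3, 4, 5, 6, 8]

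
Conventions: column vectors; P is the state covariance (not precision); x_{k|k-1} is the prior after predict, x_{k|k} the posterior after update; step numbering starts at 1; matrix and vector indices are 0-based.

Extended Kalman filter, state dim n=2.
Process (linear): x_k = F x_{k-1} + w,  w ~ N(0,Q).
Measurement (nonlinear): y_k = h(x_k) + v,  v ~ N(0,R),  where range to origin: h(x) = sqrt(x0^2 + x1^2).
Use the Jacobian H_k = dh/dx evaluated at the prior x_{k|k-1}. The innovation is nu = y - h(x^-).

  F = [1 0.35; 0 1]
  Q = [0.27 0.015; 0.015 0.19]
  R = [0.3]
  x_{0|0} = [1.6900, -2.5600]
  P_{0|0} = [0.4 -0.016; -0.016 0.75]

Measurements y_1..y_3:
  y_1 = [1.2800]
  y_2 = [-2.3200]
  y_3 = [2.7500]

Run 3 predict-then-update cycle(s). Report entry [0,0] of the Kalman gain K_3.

step 1: x^-=[0.7940, -2.5600]  P^-=[0.7507 0.2615; 0.2615 0.9400]  H_jac=[0.2962 -0.9551]  S=[1.0754]  K=[-0.0255; -0.7628]  nu=[-1.4003]  x^+=[0.8297, -1.4918]  P^+=[0.7500 0.2406; 0.2406 0.3142]
step 2: x^-=[0.3075, -1.4918]  P^-=[1.2269 0.3656; 0.3656 0.5042]  H_jac=[0.2019 -0.9794]  S=[0.6891]  K=[-0.1601; -0.6095]  nu=[-3.8432]  x^+=[0.9230, 0.8507]  P^+=[1.2092 0.2983; 0.2983 0.2482]
step 3: x^-=[1.2207, 0.8507]  P^-=[1.7185 0.4002; 0.4002 0.4382]  H_jac=[0.8204 0.5718]  S=[1.9754]  K=[0.8295; 0.2930]  nu=[1.2621]  x^+=[2.2677, 1.2206]  P^+=[0.3591 -0.0800; -0.0800 0.2686]

K[0,0] = 0.8295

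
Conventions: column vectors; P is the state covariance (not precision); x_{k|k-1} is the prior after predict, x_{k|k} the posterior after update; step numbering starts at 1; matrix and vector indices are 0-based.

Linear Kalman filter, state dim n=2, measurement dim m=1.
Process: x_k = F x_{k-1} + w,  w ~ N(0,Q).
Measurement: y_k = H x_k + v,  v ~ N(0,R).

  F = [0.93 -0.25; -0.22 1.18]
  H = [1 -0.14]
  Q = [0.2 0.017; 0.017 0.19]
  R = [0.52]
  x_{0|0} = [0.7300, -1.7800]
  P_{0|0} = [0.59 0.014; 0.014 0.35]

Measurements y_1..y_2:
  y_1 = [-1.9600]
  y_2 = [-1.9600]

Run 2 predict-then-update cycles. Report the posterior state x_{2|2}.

step 1: x^-=[1.1239, -2.2610]  P^-=[0.7257 -0.1908; -0.1908 0.6986]  S=[1.3128]  K=[0.5731; -0.2199]  nu=[-3.4004]  x^+=[-0.8249, -1.5134]  P^+=[0.2945 -0.0254; -0.0254 0.6352]
step 2: x^-=[-0.3889, -1.6043]  P^-=[0.5062 -0.2599; -0.2599 1.1018]  S=[1.1206]  K=[0.4842; -0.3696]  nu=[-1.7957]  x^+=[-1.2584, -0.9406]  P^+=[0.2435 -0.0594; -0.0594 0.9488]

x_post = [-1.2584, -0.9406]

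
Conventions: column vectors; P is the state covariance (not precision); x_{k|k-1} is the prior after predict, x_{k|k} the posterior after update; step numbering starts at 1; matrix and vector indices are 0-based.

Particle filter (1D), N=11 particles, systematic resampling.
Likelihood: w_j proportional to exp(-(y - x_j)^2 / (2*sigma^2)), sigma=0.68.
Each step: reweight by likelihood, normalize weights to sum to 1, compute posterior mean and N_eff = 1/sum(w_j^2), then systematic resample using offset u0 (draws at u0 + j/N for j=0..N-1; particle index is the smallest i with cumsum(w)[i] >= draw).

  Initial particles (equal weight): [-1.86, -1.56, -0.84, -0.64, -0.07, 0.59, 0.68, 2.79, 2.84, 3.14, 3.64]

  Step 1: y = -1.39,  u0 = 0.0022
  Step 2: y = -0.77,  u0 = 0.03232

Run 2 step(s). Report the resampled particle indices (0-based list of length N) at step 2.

step 1: w=[0.2462, 0.3031, 0.2254, 0.1702, 0.0475, 0.0045, 0.0030, 0.0000, 0.0000, 0.0000, 0.0000]  mean=-1.2277  Neff=4.2634  idx=[0, 0, 0, 1, 1, 1, 1, 2, 2, 3, 3]
step 2: w=[0.0406, 0.0406, 0.0406, 0.0747, 0.0747, 0.0747, 0.0747, 0.1458, 0.1458, 0.1440, 0.1440]  mean=-1.1216  Neff=8.9903  idx=[0, 3, 4, 5, 6, 7, 8, 8, 9, 9, 10]

resampled_idx = [0, 3, 4, 5, 6, 7, 8, 8, 9, 9, 10]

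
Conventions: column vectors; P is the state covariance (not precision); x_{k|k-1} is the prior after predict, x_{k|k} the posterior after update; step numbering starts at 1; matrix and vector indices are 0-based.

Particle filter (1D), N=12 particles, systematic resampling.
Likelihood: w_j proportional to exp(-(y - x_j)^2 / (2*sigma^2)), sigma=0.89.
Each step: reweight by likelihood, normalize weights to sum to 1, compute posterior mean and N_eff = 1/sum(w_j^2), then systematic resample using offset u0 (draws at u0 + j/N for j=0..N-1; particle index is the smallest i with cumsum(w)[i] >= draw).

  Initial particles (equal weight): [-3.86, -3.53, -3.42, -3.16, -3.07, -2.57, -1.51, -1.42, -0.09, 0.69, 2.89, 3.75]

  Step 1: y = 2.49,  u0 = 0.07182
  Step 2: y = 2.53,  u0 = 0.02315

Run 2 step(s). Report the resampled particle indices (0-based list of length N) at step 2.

step 1: w=[0.0000, 0.0000, 0.0000, 0.0000, 0.0000, 0.0000, 0.0000, 0.0000, 0.0106, 0.0914, 0.6386, 0.2593]  mean=2.8801  Neff=2.0680  idx=[9, 10, 10, 10, 10, 10, 10, 10, 10, 11, 11, 11]
step 2: w=[0.0136, 0.1064, 0.1064, 0.1064, 0.1064, 0.1064, 0.1064, 0.1064, 0.1064, 0.0451, 0.0451, 0.0451]  mean=2.9764  Neff=10.3282  idx=[1, 1, 2, 3, 4, 5, 5, 6, 7, 8, 8, 10]

resampled_idx = [1, 1, 2, 3, 4, 5, 5, 6, 7, 8, 8, 10]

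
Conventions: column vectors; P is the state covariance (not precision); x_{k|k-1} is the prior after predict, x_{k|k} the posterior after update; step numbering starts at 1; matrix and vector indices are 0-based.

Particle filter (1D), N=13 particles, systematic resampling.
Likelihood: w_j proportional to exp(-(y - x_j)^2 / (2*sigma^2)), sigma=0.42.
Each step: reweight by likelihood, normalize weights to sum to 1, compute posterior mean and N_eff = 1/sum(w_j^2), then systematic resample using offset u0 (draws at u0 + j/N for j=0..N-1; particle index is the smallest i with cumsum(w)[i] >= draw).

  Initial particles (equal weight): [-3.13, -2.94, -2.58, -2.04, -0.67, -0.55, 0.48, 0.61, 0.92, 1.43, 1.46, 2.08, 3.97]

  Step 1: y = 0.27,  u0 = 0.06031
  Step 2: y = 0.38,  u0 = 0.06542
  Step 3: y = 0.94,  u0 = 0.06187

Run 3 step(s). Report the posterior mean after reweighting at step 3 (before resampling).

post_mean = 0.5964

step 1: w=[0.0000, 0.0000, 0.0000, 0.0000, 0.0376, 0.0683, 0.4056, 0.3312, 0.1388, 0.0101, 0.0083, 0.0000, 0.0000]  mean=0.4884  Neff=3.3362  idx=[5, 6, 6, 6, 6, 6, 7, 7, 7, 7, 7, 8, 9]
step 2: w=[0.0089, 0.0999, 0.0999, 0.0999, 0.0999, 0.0999, 0.0884, 0.0884, 0.0884, 0.0884, 0.0884, 0.0450, 0.0045]  mean=0.5524  Neff=10.9744  idx=[1, 2, 3, 3, 4, 5, 6, 7, 7, 8, 9, 10, 11]
step 3: w=[0.0631, 0.0631, 0.0631, 0.0631, 0.0631, 0.0631, 0.0844, 0.0844, 0.0844, 0.0844, 0.0844, 0.0844, 0.1148]  mean=0.5964  Neff=12.5245  idx=[0, 2, 3, 4, 5, 6, 7, 8, 9, 10, 11, 12, 12]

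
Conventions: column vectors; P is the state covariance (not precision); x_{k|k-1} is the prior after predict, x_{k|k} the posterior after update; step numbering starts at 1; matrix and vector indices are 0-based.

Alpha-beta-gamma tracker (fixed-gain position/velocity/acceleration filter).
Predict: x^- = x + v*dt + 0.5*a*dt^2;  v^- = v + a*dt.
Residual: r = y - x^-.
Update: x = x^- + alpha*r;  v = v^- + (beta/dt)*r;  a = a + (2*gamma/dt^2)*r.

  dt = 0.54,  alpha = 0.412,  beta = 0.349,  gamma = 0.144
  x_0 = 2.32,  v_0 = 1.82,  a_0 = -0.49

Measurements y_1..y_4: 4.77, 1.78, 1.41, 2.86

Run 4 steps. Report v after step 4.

step 1: x_pred=3.2314  r=1.5386  x^+=3.8653  v^+=2.5498  a^+=1.0296
step 2: x_pred=5.3923  r=-3.6123  x^+=3.9040  v^+=0.7712  a^+=-2.5381
step 3: x_pred=3.9504  r=-2.5404  x^+=2.9038  v^+=-2.2412  a^+=-5.0471
step 4: x_pred=0.9576  r=1.9024  x^+=1.7414  v^+=-3.7372  a^+=-3.1683

v_post = -3.7372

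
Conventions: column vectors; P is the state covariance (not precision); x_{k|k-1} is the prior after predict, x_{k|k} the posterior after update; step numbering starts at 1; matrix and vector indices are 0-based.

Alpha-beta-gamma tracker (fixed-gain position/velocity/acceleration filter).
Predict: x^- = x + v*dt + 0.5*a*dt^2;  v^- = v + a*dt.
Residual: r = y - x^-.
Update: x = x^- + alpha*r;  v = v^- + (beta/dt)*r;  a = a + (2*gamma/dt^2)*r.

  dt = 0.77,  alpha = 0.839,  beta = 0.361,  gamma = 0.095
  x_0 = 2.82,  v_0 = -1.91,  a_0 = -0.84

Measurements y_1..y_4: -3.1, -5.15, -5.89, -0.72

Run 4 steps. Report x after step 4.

x_post = -2.2858

step 1: x_pred=1.1003  r=-4.2003  x^+=-2.4238  v^+=-4.5260  a^+=-2.1860
step 2: x_pred=-6.5568  r=1.4068  x^+=-5.3765  v^+=-5.5497  a^+=-1.7352
step 3: x_pred=-10.1642  r=4.2742  x^+=-6.5781  v^+=-4.8819  a^+=-0.3655
step 4: x_pred=-10.4456  r=9.7256  x^+=-2.2858  v^+=-0.6037  a^+=2.7512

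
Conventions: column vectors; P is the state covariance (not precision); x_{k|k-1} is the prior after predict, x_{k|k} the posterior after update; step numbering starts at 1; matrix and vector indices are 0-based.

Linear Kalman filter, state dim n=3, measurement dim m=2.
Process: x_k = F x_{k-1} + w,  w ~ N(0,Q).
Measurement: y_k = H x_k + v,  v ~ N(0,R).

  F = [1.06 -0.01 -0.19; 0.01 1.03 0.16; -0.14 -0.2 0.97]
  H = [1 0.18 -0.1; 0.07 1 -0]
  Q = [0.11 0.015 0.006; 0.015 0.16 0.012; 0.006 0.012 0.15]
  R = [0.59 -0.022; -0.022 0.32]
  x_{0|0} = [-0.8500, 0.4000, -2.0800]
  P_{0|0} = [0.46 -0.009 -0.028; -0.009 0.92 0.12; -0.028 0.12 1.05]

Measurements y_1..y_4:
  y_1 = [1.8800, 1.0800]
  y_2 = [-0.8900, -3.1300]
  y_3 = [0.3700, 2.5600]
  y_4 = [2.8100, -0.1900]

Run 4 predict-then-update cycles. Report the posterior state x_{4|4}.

step 1: x^-=[-0.5098, 0.0707, -1.9786]  P^-=[0.6768 -0.0597 -0.2782; -0.0597 1.2022 0.1025; -0.2782 0.1025 1.1443]  S=[1.3476 0.1730; 0.1730 1.5172]  K=[0.5236 -0.0678; 0.0074 0.7888; -0.2889 0.0877]  nu=[2.1792, 1.0450]  x^+=[0.5603, 0.9111, -2.5166]  P^+=[0.3127 -0.0551 -0.0766; -0.0551 0.2561 0.0398; -0.0766 0.0398 1.0289]
step 2: x^-=[1.0629, 0.5414, -2.7017]  P^-=[0.5307 -0.0965 -0.2976; -0.0965 0.4698 0.1660; -0.2976 0.1660 1.1368]  S=[1.1661 -0.0125; -0.0125 0.7789]  K=[0.4650 -0.0687; -0.0181 0.5942; -0.3252 0.1811]  nu=[-2.3206, -3.7458]  x^+=[0.2413, -1.6424, -2.6257]  P^+=[0.2741 -0.0514 -0.1103; -0.0514 0.1941 0.0728; -0.1103 0.0728 0.9865]
step 3: x^-=[0.7711, -2.1094, -2.2522]  P^-=[0.4994 -0.1031 -0.3195; -0.1031 0.4138 0.2041; -0.3195 0.2041 1.0901]  S=[1.1331 -0.0351; -0.0351 0.7219]  K=[0.4503 -0.0725; -0.0258 0.5621; -0.3385 0.2353]  nu=[-0.2466, 4.6154]  x^+=[0.3256, 0.4911, -1.0828]  P^+=[0.2635 -0.0515 -0.1299; -0.0515 0.1840 0.0918; -0.1299 0.0918 0.9147]
step 4: x^-=[0.5459, 0.3358, -1.1941]  P^-=[0.4929 -0.1081 -0.3249; -0.1081 0.4075 0.2137; -0.3249 0.2137 1.0200]  S=[1.1247 -0.0427; -0.0427 0.7148]  K=[0.4470 -0.0763; -0.0287 0.5578; -0.3360 0.2471]  nu=[2.0842, -0.5640]  x^+=[1.5205, -0.0387, -2.0338]  P^+=[0.2612 -0.0525 -0.1367; -0.0525 0.1828 0.0960; -0.1367 0.0960 0.8423]

x_post = [1.5205, -0.0387, -2.0338]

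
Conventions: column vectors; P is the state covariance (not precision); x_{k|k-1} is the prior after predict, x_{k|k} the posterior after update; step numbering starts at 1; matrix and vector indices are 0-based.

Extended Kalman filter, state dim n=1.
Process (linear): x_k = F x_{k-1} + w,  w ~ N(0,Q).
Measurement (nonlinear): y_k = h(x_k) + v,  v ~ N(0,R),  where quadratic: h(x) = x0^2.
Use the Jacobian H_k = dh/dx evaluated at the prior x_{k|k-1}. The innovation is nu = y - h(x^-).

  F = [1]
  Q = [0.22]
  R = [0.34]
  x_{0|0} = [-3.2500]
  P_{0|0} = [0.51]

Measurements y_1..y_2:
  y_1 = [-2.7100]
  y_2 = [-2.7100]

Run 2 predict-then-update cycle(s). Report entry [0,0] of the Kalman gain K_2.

K[0,0] = -0.3261

step 1: x^-=[-3.2500]  P^-=[0.7300]  H_jac=[-6.5000]  S=[31.1825]  K=[-0.1522]  nu=[-13.2725]  x^+=[-1.2303]  P^+=[0.0080]
step 2: x^-=[-1.2303]  P^-=[0.2280]  H_jac=[-2.4607]  S=[1.7203]  K=[-0.3261]  nu=[-4.2237]  x^+=[0.1469]  P^+=[0.0451]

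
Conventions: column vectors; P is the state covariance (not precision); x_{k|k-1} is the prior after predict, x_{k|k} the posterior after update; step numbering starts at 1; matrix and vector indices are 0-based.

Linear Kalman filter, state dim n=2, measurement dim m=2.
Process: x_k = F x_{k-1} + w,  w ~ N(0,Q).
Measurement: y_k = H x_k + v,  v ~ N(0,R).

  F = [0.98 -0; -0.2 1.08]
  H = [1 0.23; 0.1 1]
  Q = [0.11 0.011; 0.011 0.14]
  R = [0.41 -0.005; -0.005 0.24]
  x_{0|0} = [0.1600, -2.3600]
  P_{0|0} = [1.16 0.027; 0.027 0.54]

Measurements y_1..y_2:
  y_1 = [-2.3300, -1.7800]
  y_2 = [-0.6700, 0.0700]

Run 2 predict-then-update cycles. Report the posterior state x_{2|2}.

step 1: x^-=[0.1568, -2.5808]  P^-=[1.2241 -0.1878; -0.1878 0.8046]  S=[1.5902 0.1104; 0.1104 1.0193]  K=[0.7527 -0.1456; -0.0556 0.7770]  nu=[-1.8932, 0.7851]  x^+=[-1.3825, -1.8654]  P^+=[0.3257 -0.0713; -0.0713 0.1939]
step 2: x^-=[-1.3549, -1.7382]  P^-=[0.4228 -0.1283; -0.1283 0.4100]  S=[0.7955 0.0003; 0.0003 0.6285]  K=[0.4945 -0.1371; -0.0430 0.6319]  nu=[1.0847, 1.9437]  x^+=[-1.0850, -0.5567]  P^+=[0.2165 -0.0570; -0.0570 0.1576]

x_post = [-1.0850, -0.5567]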